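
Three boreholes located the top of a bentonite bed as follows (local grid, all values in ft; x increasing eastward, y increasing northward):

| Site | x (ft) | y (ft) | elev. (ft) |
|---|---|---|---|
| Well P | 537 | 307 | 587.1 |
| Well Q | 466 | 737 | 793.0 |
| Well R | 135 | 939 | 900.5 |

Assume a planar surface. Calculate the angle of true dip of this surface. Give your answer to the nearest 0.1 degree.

Two edge vectors: Well P→Well Q = (-71, 430, 205.9), Well P→Well R = (-402, 632, 313.4).
Normal n = (Well P→Well Q) × (Well P→Well R) = (4633.2, -60520.4, 127988).
So ∂z/∂x = −n_x/n_z = −0.03620 and ∂z/∂y = −n_y/n_z = 0.47286.
Gradient magnitude |∇z| = √(a² + b²) = √(0.00131 + 0.22360) = 0.47424.
True dip = arctan(0.47424) = 25.4°, dipping toward S (azimuth ≈ 176°).

25.4°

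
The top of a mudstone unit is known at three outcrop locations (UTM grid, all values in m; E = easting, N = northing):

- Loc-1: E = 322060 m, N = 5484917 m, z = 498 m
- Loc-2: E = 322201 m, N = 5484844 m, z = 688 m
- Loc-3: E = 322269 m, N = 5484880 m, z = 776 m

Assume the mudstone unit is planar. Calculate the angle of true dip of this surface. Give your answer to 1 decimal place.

Let the plane be z = a·E + b·N + c.
Loc-2−Loc-1: 141a − 73b = 190;  Loc-3−Loc-1: 209a − 37b = 278.
Solving gives a = 1.32112, b = −0.05100.
Gradient magnitude |∇z| = √(a² + b²) = √(1.74535 + 0.00260) = 1.32210.
True dip = arctan(1.32210) = 52.9°, dipping toward W (azimuth ≈ 272°).

52.9°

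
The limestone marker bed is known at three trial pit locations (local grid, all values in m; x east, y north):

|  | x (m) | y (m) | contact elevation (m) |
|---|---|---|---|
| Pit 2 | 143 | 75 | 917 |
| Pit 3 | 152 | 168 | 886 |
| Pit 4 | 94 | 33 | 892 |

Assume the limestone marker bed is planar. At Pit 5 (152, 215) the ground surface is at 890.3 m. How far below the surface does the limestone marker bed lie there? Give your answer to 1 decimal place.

Two edge vectors: Pit 2→Pit 3 = (9, 93, -31), Pit 2→Pit 4 = (-49, -42, -25).
Normal n = (Pit 2→Pit 3) × (Pit 2→Pit 4) = (-3627, 1744, 4179).
So ∂z/∂x = −n_x/n_z = 0.86791 and ∂z/∂y = −n_y/n_z = −0.41732.
Intercept c from Pit 2: 917 − 124.11 + 31.30 = 824.19.
At (152, 215): z_contact = 131.92 − 89.72 + 824.19 = 866.39 m.
Depth below ground = 890.3 − 866.39 = 23.9 m.

23.9 m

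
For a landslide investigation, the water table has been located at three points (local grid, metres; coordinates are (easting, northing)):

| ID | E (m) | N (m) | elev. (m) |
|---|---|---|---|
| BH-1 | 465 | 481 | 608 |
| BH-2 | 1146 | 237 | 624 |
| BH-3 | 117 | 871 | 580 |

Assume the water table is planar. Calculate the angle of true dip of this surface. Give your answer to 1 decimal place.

Let the plane be z = a·E + b·N + c.
BH-2−BH-1: 681a − 244b = 16;  BH-3−BH-1: −348a + 390b = −28.
Solving gives a = −0.00328, b = −0.07472.
Gradient magnitude |∇z| = √(a² + b²) = √(0.00001 + 0.00558) = 0.07479.
True dip = arctan(0.07479) = 4.3°, dipping toward N (azimuth ≈ 003°).

4.3°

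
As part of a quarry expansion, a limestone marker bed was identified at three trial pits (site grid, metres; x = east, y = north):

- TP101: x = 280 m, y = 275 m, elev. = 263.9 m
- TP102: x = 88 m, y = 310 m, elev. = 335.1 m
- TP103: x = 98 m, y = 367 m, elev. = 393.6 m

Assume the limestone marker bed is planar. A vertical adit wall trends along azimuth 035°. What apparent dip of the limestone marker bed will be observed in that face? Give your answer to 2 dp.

37.39°

Let the plane be z = a·x + b·y + c.
TP102−TP101: −192a + 35b = 71.2;  TP103−TP101: −182a + 92b = 129.7.
Solving gives a = −0.17805, b = 1.05755.
Unit vector along 035° is (sin 35°, cos 35°) = (0.5736, 0.8192).
Slope in that direction = a·(0.5736) + b·(0.8192) = 0.76417.
Apparent dip = arctan|0.76417| = 37.39° (true dip is 47.0°, so apparent ≤ true as expected).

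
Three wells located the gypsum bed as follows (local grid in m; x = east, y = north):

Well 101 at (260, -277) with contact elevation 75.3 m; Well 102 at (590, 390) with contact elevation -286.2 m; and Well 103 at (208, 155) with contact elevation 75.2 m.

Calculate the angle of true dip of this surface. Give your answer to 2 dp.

Two edge vectors: Well 101→Well 102 = (330, 667, -361.5), Well 101→Well 103 = (-52, 432, -0.1).
Normal n = (Well 101→Well 102) × (Well 101→Well 103) = (156101.3, 18831, 177244).
So ∂z/∂x = −n_x/n_z = −0.88071 and ∂z/∂y = −n_y/n_z = −0.10624.
Gradient magnitude |∇z| = √(a² + b²) = √(0.77566 + 0.01129) = 0.88710.
True dip = arctan(0.88710) = 41.58°, dipping toward E (azimuth ≈ 083°).

41.58°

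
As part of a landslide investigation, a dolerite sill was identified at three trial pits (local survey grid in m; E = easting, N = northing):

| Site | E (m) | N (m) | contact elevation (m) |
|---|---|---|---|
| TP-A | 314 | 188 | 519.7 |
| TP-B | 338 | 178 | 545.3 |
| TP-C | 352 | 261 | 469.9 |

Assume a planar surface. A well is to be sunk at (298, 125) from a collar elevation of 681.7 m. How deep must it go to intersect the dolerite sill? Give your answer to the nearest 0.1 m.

Let the plane be z = a·E + b·N + c.
TP-B−TP-A: 24a − 10b = 25.6;  TP-C−TP-A: 38a + 73b = −49.8.
Solving gives a = 0.64296, b = −1.01689.
Then c = 519.7 − a·314 − b·188 = 508.98.
At (298, 125): z_contact = 191.60 − 127.11 + 508.98 = 573.48 m.
Depth below ground = 681.7 − 573.48 = 108.2 m.

108.2 m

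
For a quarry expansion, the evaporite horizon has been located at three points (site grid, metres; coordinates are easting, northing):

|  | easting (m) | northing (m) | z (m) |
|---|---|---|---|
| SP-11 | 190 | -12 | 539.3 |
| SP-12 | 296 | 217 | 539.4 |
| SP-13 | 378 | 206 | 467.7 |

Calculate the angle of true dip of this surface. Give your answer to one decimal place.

42.2°

Two edge vectors: SP-11→SP-12 = (106, 229, 0.1), SP-11→SP-13 = (188, 218, -71.6).
Normal n = (SP-11→SP-12) × (SP-11→SP-13) = (-16418.2, 7608.4, -19944).
So ∂z/∂easting = −n_x/n_z = −0.82322 and ∂z/∂northing = −n_y/n_z = 0.38149.
Gradient magnitude |∇z| = √(a² + b²) = √(0.67768 + 0.14553) = 0.90731.
True dip = arctan(0.90731) = 42.2°, dipping toward ESE (azimuth ≈ 115°).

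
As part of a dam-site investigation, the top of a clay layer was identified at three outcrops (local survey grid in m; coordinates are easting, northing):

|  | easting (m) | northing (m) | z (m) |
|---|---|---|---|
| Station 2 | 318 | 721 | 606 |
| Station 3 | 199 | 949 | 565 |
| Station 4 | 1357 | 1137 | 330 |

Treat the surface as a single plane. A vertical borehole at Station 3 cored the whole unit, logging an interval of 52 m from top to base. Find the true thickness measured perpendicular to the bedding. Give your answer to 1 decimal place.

Two edge vectors: Station 2→Station 3 = (-119, 228, -41), Station 2→Station 4 = (1039, 416, -276).
Normal n = (Station 2→Station 3) × (Station 2→Station 4) = (-45872, -75443, -286396).
So ∂z/∂easting = −n_x/n_z = −0.16017 and ∂z/∂northing = −n_y/n_z = −0.26342.
|∇z| = √(a²+b²) = 0.30829, so dip δ = arctan(0.30829) = 17.13°.
True thickness = vertical thickness × cos δ = 52 × cos 17.13° = 49.7 m.

49.7 m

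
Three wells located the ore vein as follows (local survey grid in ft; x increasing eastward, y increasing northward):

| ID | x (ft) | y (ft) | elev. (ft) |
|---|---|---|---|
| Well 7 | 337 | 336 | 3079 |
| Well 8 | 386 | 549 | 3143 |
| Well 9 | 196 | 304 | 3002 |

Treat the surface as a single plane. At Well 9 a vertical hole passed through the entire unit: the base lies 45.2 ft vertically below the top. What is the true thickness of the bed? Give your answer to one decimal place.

39.8 ft

Two edge vectors: Well 7→Well 8 = (49, 213, 64), Well 7→Well 9 = (-141, -32, -77).
Normal n = (Well 7→Well 8) × (Well 7→Well 9) = (-14353, -5251, 28465).
So ∂z/∂x = −n_x/n_z = 0.50423 and ∂z/∂y = −n_y/n_z = 0.18447.
|∇z| = √(a²+b²) = 0.53692, so dip δ = arctan(0.53692) = 28.23°.
True thickness = vertical thickness × cos δ = 45.2 × cos 28.23° = 39.8 ft.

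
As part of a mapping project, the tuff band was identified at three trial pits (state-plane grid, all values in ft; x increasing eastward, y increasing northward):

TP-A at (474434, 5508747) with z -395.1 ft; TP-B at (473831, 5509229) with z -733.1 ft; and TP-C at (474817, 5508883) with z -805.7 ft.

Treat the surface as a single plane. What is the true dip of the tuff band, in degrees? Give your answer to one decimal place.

Let the plane be z = a·x + b·y + c.
TP-B−TP-A: −603a + 482b = −338;  TP-C−TP-A: 383a + 136b = −410.6.
Solving gives a = −0.56989, b = −1.41420.
Gradient magnitude |∇z| = √(a² + b²) = √(0.32478 + 1.99996) = 1.52471.
True dip = arctan(1.52471) = 56.7°, dipping toward NNE (azimuth ≈ 022°).

56.7°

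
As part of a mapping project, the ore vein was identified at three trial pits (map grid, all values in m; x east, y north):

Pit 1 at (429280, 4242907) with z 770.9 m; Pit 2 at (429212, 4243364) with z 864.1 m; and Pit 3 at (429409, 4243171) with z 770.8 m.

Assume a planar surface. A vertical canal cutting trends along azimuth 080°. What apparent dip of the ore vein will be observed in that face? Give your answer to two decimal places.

Let the plane be z = a·x + b·y + c.
Pit 2−Pit 1: −68a + 457b = 93.2;  Pit 3−Pit 1: 129a + 264b = −0.1.
Solving gives a = −0.32053, b = 0.15624.
Unit vector along 080° is (sin 80°, cos 80°) = (0.9848, 0.1736).
Slope in that direction = a·(0.9848) + b·(0.1736) = −0.28853.
Apparent dip = arctan|0.28853| = 16.09° (true dip is 19.6°, so apparent ≤ true as expected).

16.09°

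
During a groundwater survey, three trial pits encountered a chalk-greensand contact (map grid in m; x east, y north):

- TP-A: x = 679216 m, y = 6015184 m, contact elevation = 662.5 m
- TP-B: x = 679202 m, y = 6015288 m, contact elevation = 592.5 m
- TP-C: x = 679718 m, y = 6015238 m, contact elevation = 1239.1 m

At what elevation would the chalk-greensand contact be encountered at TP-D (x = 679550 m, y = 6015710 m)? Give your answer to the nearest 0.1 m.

795.7 m

Let the plane be z = a·x + b·y + c.
TP-B−TP-A: −14a + 104b = −70;  TP-C−TP-A: 502a + 54b = 576.6.
Solving gives a = 1.203579790, b = −0.511056567.
Then c = 662.5 − a·679216 − b·6015184 = 2257271.13.
At (679550, 6015710): z = 817892.6 − 3074368.1 + 2257271.13 = 795.7 m.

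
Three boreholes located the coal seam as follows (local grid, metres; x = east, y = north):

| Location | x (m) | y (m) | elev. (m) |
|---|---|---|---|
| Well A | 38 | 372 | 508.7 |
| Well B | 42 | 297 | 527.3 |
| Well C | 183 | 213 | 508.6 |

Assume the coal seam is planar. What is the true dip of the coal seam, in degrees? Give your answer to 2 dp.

Two edge vectors: Well A→Well B = (4, -75, 18.6), Well A→Well C = (145, -159, -0.1).
Normal n = (Well A→Well B) × (Well A→Well C) = (2964.9, 2697.4, 10239).
So ∂z/∂x = −n_x/n_z = −0.28957 and ∂z/∂y = −n_y/n_z = −0.26344.
Gradient magnitude |∇z| = √(a² + b²) = √(0.08385 + 0.06940) = 0.39148.
True dip = arctan(0.39148) = 21.38°, dipping toward NE (azimuth ≈ 048°).

21.38°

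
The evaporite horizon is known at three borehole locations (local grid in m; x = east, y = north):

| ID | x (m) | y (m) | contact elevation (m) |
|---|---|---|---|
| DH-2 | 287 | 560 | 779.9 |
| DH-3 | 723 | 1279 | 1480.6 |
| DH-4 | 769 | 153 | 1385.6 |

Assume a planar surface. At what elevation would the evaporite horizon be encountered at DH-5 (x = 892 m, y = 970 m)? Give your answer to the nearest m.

1670 m

Two edge vectors: DH-2→DH-3 = (436, 719, 700.7), DH-2→DH-4 = (482, -407, 605.7).
Normal n = (DH-2→DH-3) × (DH-2→DH-4) = (720683.2, 73652.2, -524010).
So ∂z/∂x = −n_x/n_z = 1.37532 and ∂z/∂y = −n_y/n_z = 0.14055.
Intercept c from DH-2: 779.9 − 394.72 − 78.71 = 306.47.
At (892, 970): z = 1226.8 + 136.3 + 306.47 = 1669.6 m.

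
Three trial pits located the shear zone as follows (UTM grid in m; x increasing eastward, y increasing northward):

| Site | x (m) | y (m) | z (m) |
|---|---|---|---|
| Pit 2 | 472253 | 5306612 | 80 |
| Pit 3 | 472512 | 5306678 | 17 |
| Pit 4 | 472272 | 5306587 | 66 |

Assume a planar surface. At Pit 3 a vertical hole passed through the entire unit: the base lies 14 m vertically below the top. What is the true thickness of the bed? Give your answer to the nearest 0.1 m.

12.8 m

Let the plane be z = a·x + b·y + c.
Pit 3−Pit 2: 259a + 66b = −63;  Pit 4−Pit 2: 19a − 25b = −14.
Solving gives a = −0.32333, b = 0.31427.
|∇z| = √(a²+b²) = 0.45090, so dip δ = arctan(0.45090) = 24.27°.
True thickness = vertical thickness × cos δ = 14 × cos 24.27° = 12.8 m.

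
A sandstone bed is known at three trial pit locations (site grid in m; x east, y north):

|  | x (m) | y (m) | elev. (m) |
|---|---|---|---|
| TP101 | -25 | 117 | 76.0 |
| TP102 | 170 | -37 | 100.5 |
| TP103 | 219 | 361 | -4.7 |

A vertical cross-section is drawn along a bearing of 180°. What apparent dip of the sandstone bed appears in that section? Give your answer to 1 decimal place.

14.3°

Two edge vectors: TP101→TP102 = (195, -154, 24.5), TP101→TP103 = (244, 244, -80.7).
Normal n = (TP101→TP102) × (TP101→TP103) = (6449.8, 21714.5, 85156).
So ∂z/∂x = −n_x/n_z = −0.07574 and ∂z/∂y = −n_y/n_z = −0.25500.
Unit vector along 180° is (sin 180°, cos 180°) = (0.0000, -1.0000).
Slope in that direction = a·(0.0000) + b·(-1.0000) = 0.25500.
Apparent dip = arctan|0.25500| = 14.3° (true dip is 14.9°, so apparent ≤ true as expected).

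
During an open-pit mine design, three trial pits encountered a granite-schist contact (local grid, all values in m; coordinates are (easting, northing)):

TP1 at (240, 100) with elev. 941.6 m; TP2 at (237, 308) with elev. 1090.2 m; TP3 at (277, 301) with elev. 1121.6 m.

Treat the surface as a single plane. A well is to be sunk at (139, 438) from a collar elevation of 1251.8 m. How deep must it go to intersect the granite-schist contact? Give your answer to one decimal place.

Two edge vectors: TP1→TP2 = (-3, 208, 148.6), TP1→TP3 = (37, 201, 180).
Normal n = (TP1→TP2) × (TP1→TP3) = (7571.4, 6038.2, -8299).
So ∂z/∂E = −n_x/n_z = 0.91233 and ∂z/∂N = −n_y/n_z = 0.72758.
Intercept c from TP1: 941.6 − 218.96 − 72.76 = 649.88.
At (139, 438): z_contact = 126.81 + 318.68 + 649.88 = 1095.38 m.
Depth below ground = 1251.8 − 1095.38 = 156.4 m.

156.4 m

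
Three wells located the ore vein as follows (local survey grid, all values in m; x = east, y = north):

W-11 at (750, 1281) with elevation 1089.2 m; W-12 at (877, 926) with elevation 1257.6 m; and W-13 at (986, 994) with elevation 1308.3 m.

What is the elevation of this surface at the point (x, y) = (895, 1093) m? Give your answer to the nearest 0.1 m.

Let the plane be z = a·x + b·y + c.
W-12−W-11: 127a − 355b = 168.4;  W-13−W-11: 236a − 287b = 219.1.
Solving gives a = 0.622207, b = −0.251774.
Then c = 1089.2 − a·750 − b·1281 = 945.07.
At (895, 1093): z = 556.9 − 275.2 + 945.07 = 1226.8 m.

1226.8 m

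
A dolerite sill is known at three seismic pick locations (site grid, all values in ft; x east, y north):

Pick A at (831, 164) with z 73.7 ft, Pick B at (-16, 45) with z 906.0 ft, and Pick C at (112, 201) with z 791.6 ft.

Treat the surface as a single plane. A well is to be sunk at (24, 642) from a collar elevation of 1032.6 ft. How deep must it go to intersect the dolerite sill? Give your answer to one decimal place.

117.2 ft

Two edge vectors: Pick A→Pick B = (-847, -119, 832.3), Pick A→Pick C = (-719, 37, 717.9).
Normal n = (Pick A→Pick B) × (Pick A→Pick C) = (-116225.2, 9637.6, -116900).
So ∂z/∂x = −n_x/n_z = −0.99423 and ∂z/∂y = −n_y/n_z = 0.08244.
Intercept c from Pick A: 73.7 + 826.20 − 13.52 = 886.38.
At (24, 642): z_contact = −23.86 + 52.93 + 886.38 = 915.45 ft.
Depth below ground = 1032.6 − 915.45 = 117.2 ft.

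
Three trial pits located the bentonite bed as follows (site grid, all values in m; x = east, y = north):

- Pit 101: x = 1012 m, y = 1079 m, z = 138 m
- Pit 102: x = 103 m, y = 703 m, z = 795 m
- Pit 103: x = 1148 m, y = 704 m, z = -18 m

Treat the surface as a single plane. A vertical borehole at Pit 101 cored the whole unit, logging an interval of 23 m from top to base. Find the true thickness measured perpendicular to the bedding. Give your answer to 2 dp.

Let the plane be z = a·x + b·y + c.
Pit 102−Pit 101: −909a − 376b = 657;  Pit 103−Pit 101: 136a − 375b = −156.
Solving gives a = −0.77812, b = 0.13380.
|∇z| = √(a²+b²) = 0.78954, so dip δ = arctan(0.78954) = 38.29°.
True thickness = vertical thickness × cos δ = 23 × cos 38.29° = 18.05 m.

18.05 m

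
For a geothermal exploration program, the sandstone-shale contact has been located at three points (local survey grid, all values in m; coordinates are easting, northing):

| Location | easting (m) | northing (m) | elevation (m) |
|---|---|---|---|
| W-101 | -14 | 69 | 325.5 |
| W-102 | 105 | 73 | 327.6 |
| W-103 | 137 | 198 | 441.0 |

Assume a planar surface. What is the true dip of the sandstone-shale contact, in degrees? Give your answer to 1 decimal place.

42.3°

Let the plane be z = a·easting + b·northing + c.
W-102−W-101: 119a + 4b = 2.1;  W-103−W-101: 151a + 129b = 115.5.
Solving gives a = −0.01296, b = 0.91052.
Gradient magnitude |∇z| = √(a² + b²) = √(0.00017 + 0.82904) = 0.91061.
True dip = arctan(0.91061) = 42.3°, dipping toward S (azimuth ≈ 179°).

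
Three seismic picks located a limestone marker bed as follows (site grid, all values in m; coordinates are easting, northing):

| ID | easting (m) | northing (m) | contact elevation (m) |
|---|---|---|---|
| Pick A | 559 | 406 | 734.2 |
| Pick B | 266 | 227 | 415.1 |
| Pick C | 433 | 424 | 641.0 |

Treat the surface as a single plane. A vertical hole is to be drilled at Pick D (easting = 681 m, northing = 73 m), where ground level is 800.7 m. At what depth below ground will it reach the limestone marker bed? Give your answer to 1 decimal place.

Let the plane be z = a·easting + b·northing + c.
Pick B−Pick A: −293a − 179b = −319.1;  Pick C−Pick A: −126a + 18b = −93.2.
Solving gives a = 0.80590, b = 0.46353.
Then c = 734.2 − a·559 − b·406 = 95.51.
At (681, 73): z_contact = 548.82 + 33.84 + 95.51 = 678.17 m.
Depth below ground = 800.7 − 678.17 = 122.5 m.

122.5 m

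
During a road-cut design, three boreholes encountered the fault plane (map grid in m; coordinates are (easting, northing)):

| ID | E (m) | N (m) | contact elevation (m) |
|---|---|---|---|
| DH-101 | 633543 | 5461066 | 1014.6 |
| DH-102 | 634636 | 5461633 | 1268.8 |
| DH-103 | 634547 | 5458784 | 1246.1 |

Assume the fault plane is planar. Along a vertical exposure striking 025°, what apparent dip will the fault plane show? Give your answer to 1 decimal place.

5.6°

Let the plane be z = a·E + b·N + c.
DH-102−DH-101: 1093a + 567b = 254.2;  DH-103−DH-101: 1004a − 2282b = 231.5.
Solving gives a = 0.23220, b = 0.00071.
Unit vector along 025° is (sin 25°, cos 25°) = (0.4226, 0.9063).
Slope in that direction = a·(0.4226) + b·(0.9063) = 0.09878.
Apparent dip = arctan|0.09878| = 5.6° (true dip is 13.1°, so apparent ≤ true as expected).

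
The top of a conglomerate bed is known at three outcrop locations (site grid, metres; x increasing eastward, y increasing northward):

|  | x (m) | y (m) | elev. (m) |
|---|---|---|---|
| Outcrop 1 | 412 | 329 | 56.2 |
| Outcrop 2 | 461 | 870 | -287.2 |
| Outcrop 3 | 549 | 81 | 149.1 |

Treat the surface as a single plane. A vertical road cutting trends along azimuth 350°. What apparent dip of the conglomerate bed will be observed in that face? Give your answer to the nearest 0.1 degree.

Let the plane be z = a·x + b·y + c.
Outcrop 2−Outcrop 1: 49a + 541b = −343.4;  Outcrop 3−Outcrop 1: 137a − 248b = 92.9.
Solving gives a = −0.40460, b = −0.59810.
Unit vector along 350° is (sin 350°, cos 350°) = (-0.1736, 0.9848).
Slope in that direction = a·(-0.1736) + b·(0.9848) = −0.51876.
Apparent dip = arctan|0.51876| = 27.4° (true dip is 35.8°, so apparent ≤ true as expected).

27.4°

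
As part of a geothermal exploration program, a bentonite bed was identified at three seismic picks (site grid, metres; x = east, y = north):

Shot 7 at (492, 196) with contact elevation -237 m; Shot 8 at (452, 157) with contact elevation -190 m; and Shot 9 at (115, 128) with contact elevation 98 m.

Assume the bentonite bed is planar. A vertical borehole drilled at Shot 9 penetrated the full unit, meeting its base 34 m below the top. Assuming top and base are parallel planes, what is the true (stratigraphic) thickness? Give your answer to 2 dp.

25.28 m

Two edge vectors: Shot 7→Shot 8 = (-40, -39, 47), Shot 7→Shot 9 = (-377, -68, 335).
Normal n = (Shot 7→Shot 8) × (Shot 7→Shot 9) = (-9869, -4319, -11983).
So ∂z/∂x = −n_x/n_z = −0.82358 and ∂z/∂y = −n_y/n_z = −0.36043.
|∇z| = √(a²+b²) = 0.89900, so dip δ = arctan(0.89900) = 41.96°.
True thickness = vertical thickness × cos δ = 34 × cos 41.96° = 25.28 m.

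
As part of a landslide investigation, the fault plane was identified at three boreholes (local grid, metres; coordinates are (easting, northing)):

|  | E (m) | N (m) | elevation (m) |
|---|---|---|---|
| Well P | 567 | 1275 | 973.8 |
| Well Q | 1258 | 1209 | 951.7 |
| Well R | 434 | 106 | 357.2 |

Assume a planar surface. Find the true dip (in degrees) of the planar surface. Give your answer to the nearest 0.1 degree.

Let the plane be z = a·E + b·N + c.
Well Q−Well P: 691a − 66b = −22.1;  Well R−Well P: −133a − 1169b = −616.6.
Solving gives a = 0.01820, b = 0.52539.
Gradient magnitude |∇z| = √(a² + b²) = √(0.00033 + 0.27603) = 0.52570.
True dip = arctan(0.52570) = 27.7°, dipping toward S (azimuth ≈ 182°).

27.7°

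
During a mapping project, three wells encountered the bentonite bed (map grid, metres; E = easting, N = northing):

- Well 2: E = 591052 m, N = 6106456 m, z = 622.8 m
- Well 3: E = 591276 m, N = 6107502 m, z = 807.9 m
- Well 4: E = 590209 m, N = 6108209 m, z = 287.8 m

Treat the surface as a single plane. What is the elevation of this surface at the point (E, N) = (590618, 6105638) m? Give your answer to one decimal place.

Two edge vectors: Well 2→Well 3 = (224, 1046, 185.1), Well 2→Well 4 = (-843, 1753, -335).
Normal n = (Well 2→Well 3) × (Well 2→Well 4) = (-674890.3, -80999.3, 1274450).
So ∂z/∂E = −n_x/n_z = 0.529554161 and ∂z/∂N = −n_y/n_z = 0.063556279.
Intercept c from Well 2: 622.8 − 312994.05 − 388103.62 = −700474.87.
At (590618, 6105638): z = 312764.2 + 388051.6 − 700474.87 = 341.0 m.

341.0 m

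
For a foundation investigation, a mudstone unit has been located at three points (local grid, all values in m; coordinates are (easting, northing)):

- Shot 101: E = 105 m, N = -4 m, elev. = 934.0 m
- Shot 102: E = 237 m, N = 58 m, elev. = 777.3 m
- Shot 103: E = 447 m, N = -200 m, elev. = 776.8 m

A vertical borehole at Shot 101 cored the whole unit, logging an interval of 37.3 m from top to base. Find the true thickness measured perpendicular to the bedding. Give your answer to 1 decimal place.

Let the plane be z = a·E + b·N + c.
Shot 102−Shot 101: 132a + 62b = −156.7;  Shot 103−Shot 101: 342a − 196b = −157.2.
Solving gives a = −0.85945, b = −0.69762.
|∇z| = √(a²+b²) = 1.10695, so dip δ = arctan(1.10695) = 47.91°.
True thickness = vertical thickness × cos δ = 37.3 × cos 47.91° = 25.0 m.

25.0 m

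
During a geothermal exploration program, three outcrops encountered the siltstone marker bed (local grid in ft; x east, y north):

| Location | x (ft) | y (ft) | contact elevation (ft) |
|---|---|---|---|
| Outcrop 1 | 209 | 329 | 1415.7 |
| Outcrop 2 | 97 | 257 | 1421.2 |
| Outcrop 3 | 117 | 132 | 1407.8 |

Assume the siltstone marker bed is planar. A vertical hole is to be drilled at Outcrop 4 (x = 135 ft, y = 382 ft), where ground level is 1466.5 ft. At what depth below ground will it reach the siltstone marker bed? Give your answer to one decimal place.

38.1 ft

Two edge vectors: Outcrop 1→Outcrop 2 = (-112, -72, 5.5), Outcrop 1→Outcrop 3 = (-92, -197, -7.9).
Normal n = (Outcrop 1→Outcrop 2) × (Outcrop 1→Outcrop 3) = (1652.3, -1390.8, 15440).
So ∂z/∂x = −n_x/n_z = −0.10701 and ∂z/∂y = −n_y/n_z = 0.09008.
Intercept c from Outcrop 1: 1415.7 + 22.37 − 29.64 = 1408.43.
At (135, 382): z_contact = −14.45 + 34.41 + 1408.43 = 1428.39 ft.
Depth below ground = 1466.5 − 1428.39 = 38.1 ft.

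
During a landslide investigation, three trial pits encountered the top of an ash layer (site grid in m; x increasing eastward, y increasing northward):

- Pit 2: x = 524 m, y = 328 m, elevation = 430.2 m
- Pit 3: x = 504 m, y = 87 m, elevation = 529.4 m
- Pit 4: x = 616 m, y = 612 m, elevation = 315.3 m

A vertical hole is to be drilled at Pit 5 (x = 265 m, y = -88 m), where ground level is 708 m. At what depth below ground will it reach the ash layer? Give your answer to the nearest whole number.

113 m

Two edge vectors: Pit 2→Pit 3 = (-20, -241, 99.2), Pit 2→Pit 4 = (92, 284, -114.9).
Normal n = (Pit 2→Pit 3) × (Pit 2→Pit 4) = (-481.9, 6828.4, 16492).
So ∂z/∂x = −n_x/n_z = 0.02922 and ∂z/∂y = −n_y/n_z = −0.41404.
Intercept c from Pit 2: 430.2 − 15.31 + 135.81 = 550.69.
At (265, -88): z_contact = 7.7 + 36.4 + 550.69 = 594.9 m.
Depth below ground = 708 − 594.9 = 113 m.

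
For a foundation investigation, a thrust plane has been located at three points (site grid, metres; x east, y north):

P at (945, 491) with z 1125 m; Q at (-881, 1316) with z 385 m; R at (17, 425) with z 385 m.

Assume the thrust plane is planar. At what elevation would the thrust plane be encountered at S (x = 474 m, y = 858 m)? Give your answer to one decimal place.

1049.8 m

Two edge vectors: P→Q = (-1826, 825, -740), P→R = (-928, -66, -740).
Normal n = (P→Q) × (P→R) = (-659340, -664520, 886116).
So ∂z/∂x = −n_x/n_z = 0.744079 and ∂z/∂y = −n_y/n_z = 0.749924.
Intercept c from P: 1125 − 703.15 − 368.21 = 53.63.
At (474, 858): z = 352.7 + 643.4 + 53.63 = 1049.8 m.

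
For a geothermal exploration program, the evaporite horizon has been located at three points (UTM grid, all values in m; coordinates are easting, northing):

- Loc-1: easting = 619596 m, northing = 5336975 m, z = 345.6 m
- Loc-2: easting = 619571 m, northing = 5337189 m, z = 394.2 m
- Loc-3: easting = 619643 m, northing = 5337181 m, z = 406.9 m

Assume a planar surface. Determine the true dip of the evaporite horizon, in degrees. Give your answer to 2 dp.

17.93°

Two edge vectors: Loc-1→Loc-2 = (-25, 214, 48.6), Loc-1→Loc-3 = (47, 206, 61.3).
Normal n = (Loc-1→Loc-2) × (Loc-1→Loc-3) = (3106.6, 3816.7, -15208).
So ∂z/∂easting = −n_x/n_z = 0.20427 and ∂z/∂northing = −n_y/n_z = 0.25097.
Gradient magnitude |∇z| = √(a² + b²) = √(0.04173 + 0.06298) = 0.32359.
True dip = arctan(0.32359) = 17.93°, dipping toward SW (azimuth ≈ 219°).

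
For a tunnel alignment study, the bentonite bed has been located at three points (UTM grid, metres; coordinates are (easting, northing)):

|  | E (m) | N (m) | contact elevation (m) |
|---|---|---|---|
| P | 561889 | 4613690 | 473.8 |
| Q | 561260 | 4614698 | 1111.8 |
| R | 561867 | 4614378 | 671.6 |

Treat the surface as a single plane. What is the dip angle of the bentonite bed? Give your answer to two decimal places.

Let the plane be z = a·E + b·N + c.
Q−P: −629a + 1008b = 638;  R−P: −22a + 688b = 197.8.
Solving gives a = −0.58348, b = 0.26884.
Gradient magnitude |∇z| = √(a² + b²) = √(0.34045 + 0.07228) = 0.64243.
True dip = arctan(0.64243) = 32.72°, dipping toward ESE (azimuth ≈ 115°).

32.72°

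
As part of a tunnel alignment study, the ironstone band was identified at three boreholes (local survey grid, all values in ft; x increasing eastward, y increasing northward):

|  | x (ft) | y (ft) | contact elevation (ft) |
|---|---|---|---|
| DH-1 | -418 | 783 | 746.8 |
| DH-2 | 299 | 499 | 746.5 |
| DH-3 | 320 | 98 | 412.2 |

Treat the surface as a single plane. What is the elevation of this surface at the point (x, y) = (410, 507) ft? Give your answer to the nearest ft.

Two edge vectors: DH-1→DH-2 = (717, -284, -0.3), DH-1→DH-3 = (738, -685, -334.6).
Normal n = (DH-1→DH-2) × (DH-1→DH-3) = (94820.9, 239686.8, -281553).
So ∂z/∂x = −n_x/n_z = 0.33678 and ∂z/∂y = −n_y/n_z = 0.85130.
Intercept c from DH-1: 746.8 + 140.77 − 666.57 = 221.00.
At (410, 507): z = 138.1 + 431.6 + 221.00 = 790.7 ft.

791 ft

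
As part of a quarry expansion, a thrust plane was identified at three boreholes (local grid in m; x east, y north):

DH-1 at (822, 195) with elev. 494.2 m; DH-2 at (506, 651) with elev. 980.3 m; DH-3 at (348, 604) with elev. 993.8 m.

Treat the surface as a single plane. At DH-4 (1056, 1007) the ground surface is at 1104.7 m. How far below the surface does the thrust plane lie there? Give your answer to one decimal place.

10.8 m

Let the plane be z = a·x + b·y + c.
DH-2−DH-1: −316a + 456b = 486.1;  DH-3−DH-1: −474a + 409b = 499.6.
Solving gives a = −0.333748, b = 0.834727.
Then c = 494.2 − a·822 − b·195 = 605.77.
At (1056, 1007): z_contact = −352.44 + 840.57 + 605.77 = 1093.90 m.
Depth below ground = 1104.7 − 1093.90 = 10.8 m.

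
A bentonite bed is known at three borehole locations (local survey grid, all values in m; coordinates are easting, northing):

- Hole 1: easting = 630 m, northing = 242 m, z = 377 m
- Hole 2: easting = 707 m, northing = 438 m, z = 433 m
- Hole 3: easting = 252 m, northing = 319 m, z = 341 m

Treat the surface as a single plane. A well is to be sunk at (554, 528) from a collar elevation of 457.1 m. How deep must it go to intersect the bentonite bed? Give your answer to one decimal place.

25.1 m

Two edge vectors: Hole 1→Hole 2 = (77, 196, 56), Hole 1→Hole 3 = (-378, 77, -36).
Normal n = (Hole 1→Hole 2) × (Hole 1→Hole 3) = (-11368, -18396, 80017).
So ∂z/∂easting = −n_x/n_z = 0.14207 and ∂z/∂northing = −n_y/n_z = 0.22990.
Intercept c from Hole 1: 377 − 89.50 − 55.64 = 231.86.
At (554, 528): z_contact = 78.71 + 121.39 + 231.86 = 431.95 m.
Depth below ground = 457.1 − 431.95 = 25.1 m.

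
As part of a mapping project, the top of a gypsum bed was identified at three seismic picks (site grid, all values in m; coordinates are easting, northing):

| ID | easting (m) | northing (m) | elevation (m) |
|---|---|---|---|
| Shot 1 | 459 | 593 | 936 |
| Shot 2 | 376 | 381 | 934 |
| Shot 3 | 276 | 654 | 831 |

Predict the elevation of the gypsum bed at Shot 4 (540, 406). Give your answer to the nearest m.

1013 m

Let the plane be z = a·easting + b·northing + c.
Shot 2−Shot 1: −83a − 212b = −2;  Shot 3−Shot 1: −183a + 61b = −105.
Solving gives a = 0.51032, b = −0.19036.
Then c = 936 − a·459 − b·593 = 814.65.
At (540, 406): z = 275.6 − 77.3 + 814.65 = 1012.9 m.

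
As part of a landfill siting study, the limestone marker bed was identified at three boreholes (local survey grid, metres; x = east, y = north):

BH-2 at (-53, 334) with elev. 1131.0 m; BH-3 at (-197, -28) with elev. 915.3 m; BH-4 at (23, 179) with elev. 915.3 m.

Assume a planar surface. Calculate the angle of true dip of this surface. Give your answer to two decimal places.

52.59°

Let the plane be z = a·x + b·y + c.
BH-3−BH-2: −144a − 362b = −215.7;  BH-4−BH-2: 76a − 155b = −215.7.
Solving gives a = −0.89601, b = 0.95228.
Gradient magnitude |∇z| = √(a² + b²) = √(0.80283 + 0.90684) = 1.30754.
True dip = arctan(1.30754) = 52.59°, dipping toward SE (azimuth ≈ 137°).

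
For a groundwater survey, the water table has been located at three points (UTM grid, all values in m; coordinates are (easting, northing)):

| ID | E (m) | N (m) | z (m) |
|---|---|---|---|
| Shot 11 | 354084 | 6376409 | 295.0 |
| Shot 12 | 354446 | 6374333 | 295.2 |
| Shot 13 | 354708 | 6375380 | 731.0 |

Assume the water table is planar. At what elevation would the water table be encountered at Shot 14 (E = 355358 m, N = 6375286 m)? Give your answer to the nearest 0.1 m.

1352.3 m

Let the plane be z = a·E + b·N + c.
Shot 12−Shot 11: 362a − 2076b = 0.2;  Shot 13−Shot 11: 624a − 1029b = 436.
Solving gives a = 0.980501362, b = 0.170877405.
Then c = 295 − a·354084 − b·6376409 = −1436469.07.
At (355358, 6375286): z = 348429.0 + 1089392.3 − 1436469.07 = 1352.3 m.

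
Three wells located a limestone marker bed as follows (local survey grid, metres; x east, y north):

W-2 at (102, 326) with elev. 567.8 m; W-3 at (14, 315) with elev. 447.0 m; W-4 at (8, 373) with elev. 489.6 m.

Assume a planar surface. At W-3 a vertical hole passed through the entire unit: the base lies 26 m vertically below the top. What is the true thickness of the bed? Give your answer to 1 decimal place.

14.2 m

Two edge vectors: W-2→W-3 = (-88, -11, -120.8), W-2→W-4 = (-94, 47, -78.2).
Normal n = (W-2→W-3) × (W-2→W-4) = (6537.8, 4473.6, -5170).
So ∂z/∂x = −n_x/n_z = 1.26456 and ∂z/∂y = −n_y/n_z = 0.86530.
|∇z| = √(a²+b²) = 1.53228, so dip δ = arctan(1.53228) = 56.87°.
True thickness = vertical thickness × cos δ = 26 × cos 56.87° = 14.2 m.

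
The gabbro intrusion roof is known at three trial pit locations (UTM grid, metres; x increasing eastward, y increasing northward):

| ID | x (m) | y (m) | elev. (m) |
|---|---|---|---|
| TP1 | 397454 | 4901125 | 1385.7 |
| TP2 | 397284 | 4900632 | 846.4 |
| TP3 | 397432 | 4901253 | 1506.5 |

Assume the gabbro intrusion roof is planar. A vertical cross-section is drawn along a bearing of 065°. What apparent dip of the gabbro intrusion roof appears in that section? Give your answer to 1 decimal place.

34.3°

Let the plane be z = a·x + b·y + c.
TP2−TP1: −170a − 493b = −539.3;  TP3−TP1: −22a + 128b = 120.8.
Solving gives a = 0.29062, b = 0.99370.
Unit vector along 065° is (sin 65°, cos 65°) = (0.9063, 0.4226).
Slope in that direction = a·(0.9063) + b·(0.4226) = 0.68335.
Apparent dip = arctan|0.68335| = 34.3° (true dip is 46.0°, so apparent ≤ true as expected).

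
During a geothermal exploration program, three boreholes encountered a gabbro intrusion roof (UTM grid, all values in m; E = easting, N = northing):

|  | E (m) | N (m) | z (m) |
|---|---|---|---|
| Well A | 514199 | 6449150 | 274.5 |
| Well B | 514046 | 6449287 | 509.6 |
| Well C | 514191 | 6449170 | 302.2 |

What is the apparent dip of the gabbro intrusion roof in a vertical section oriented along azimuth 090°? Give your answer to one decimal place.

Two edge vectors: Well A→Well B = (-153, 137, 235.1), Well A→Well C = (-8, 20, 27.7).
Normal n = (Well A→Well B) × (Well A→Well C) = (-907.1, 2357.3, -1964).
So ∂z/∂E = −n_x/n_z = −0.46186 and ∂z/∂N = −n_y/n_z = 1.20025.
Unit vector along 090° is (sin 90°, cos 90°) = (1.0000, 0.0000).
Slope in that direction = a·(1.0000) + b·(0.0000) = −0.46186.
Apparent dip = arctan|0.46186| = 24.8° (true dip is 52.1°, so apparent ≤ true as expected).

24.8°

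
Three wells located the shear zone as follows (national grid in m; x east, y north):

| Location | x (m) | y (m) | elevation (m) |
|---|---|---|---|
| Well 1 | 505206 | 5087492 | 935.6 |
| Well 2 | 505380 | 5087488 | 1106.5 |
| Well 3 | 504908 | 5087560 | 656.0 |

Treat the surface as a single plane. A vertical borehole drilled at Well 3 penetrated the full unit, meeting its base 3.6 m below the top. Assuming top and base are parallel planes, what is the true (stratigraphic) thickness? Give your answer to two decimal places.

Two edge vectors: Well 1→Well 2 = (174, -4, 170.9), Well 1→Well 3 = (-298, 68, -279.6).
Normal n = (Well 1→Well 2) × (Well 1→Well 3) = (-10502.8, -2277.8, 10640).
So ∂z/∂x = −n_x/n_z = 0.98711 and ∂z/∂y = −n_y/n_z = 0.21408.
|∇z| = √(a²+b²) = 1.01005, so dip δ = arctan(1.01005) = 45.29°.
True thickness = vertical thickness × cos δ = 3.6 × cos 45.29° = 2.53 m.

2.53 m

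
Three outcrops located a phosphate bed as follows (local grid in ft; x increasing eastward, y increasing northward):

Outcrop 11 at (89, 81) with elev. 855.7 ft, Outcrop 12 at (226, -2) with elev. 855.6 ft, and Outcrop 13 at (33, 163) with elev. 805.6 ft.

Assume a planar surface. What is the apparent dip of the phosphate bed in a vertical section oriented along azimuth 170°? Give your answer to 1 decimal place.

Two edge vectors: Outcrop 11→Outcrop 12 = (137, -83, -0.1), Outcrop 11→Outcrop 13 = (-56, 82, -50.1).
Normal n = (Outcrop 11→Outcrop 12) × (Outcrop 11→Outcrop 13) = (4166.5, 6869.3, 6586).
So ∂z/∂x = −n_x/n_z = −0.63263 and ∂z/∂y = −n_y/n_z = −1.04302.
Unit vector along 170° is (sin 170°, cos 170°) = (0.1736, -0.9848).
Slope in that direction = a·(0.1736) + b·(-0.9848) = 0.91731.
Apparent dip = arctan|0.91731| = 42.5° (true dip is 50.7°, so apparent ≤ true as expected).

42.5°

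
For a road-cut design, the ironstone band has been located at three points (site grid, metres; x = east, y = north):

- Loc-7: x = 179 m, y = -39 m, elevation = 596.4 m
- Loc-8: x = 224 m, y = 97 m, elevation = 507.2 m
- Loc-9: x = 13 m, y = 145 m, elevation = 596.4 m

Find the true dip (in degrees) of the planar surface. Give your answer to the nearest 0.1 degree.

35.6°

Two edge vectors: Loc-7→Loc-8 = (45, 136, -89.2), Loc-7→Loc-9 = (-166, 184, 0).
Normal n = (Loc-7→Loc-8) × (Loc-7→Loc-9) = (16412.8, 14807.2, 30856).
So ∂z/∂x = −n_x/n_z = −0.53192 and ∂z/∂y = −n_y/n_z = −0.47988.
Gradient magnitude |∇z| = √(a² + b²) = √(0.28293 + 0.23029) = 0.71639.
True dip = arctan(0.71639) = 35.6°, dipping toward NE (azimuth ≈ 048°).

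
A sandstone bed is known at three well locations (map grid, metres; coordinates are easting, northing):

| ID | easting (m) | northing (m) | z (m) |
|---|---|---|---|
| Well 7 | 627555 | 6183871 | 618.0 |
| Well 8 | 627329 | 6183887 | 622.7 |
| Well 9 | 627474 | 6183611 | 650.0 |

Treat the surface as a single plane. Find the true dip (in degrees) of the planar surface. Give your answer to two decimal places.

Let the plane be z = a·easting + b·northing + c.
Well 8−Well 7: −226a + 16b = 4.7;  Well 9−Well 7: −81a − 260b = 32.
Solving gives a = −0.02887, b = −0.11408.
Gradient magnitude |∇z| = √(a² + b²) = √(0.00083 + 0.01301) = 0.11768.
True dip = arctan(0.11768) = 6.71°, dipping toward NNE (azimuth ≈ 014°).

6.71°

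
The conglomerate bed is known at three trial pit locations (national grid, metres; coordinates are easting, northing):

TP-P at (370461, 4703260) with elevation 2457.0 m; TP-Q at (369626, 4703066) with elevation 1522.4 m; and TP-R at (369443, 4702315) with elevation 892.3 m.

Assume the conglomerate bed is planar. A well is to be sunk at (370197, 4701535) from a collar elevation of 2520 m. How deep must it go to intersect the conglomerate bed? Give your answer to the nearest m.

Two edge vectors: TP-P→TP-Q = (-835, -194, -934.6), TP-P→TP-R = (-1018, -945, -1564.7).
Normal n = (TP-P→TP-Q) × (TP-P→TP-R) = (-579645.2, -355101.7, 591583).
So ∂z/∂easting = −n_x/n_z = 0.97982058 and ∂z/∂northing = −n_y/n_z = 0.60025677.
Intercept c from TP-P: 2457 − 362985.31 − 2823163.65 = −3183691.96.
At (370197, 4701535): z_contact = 362726.6 + 2822128.2 − 3183691.96 = 1162.9 m.
Depth below ground = 2520 − 1162.9 = 1357 m.

1357 m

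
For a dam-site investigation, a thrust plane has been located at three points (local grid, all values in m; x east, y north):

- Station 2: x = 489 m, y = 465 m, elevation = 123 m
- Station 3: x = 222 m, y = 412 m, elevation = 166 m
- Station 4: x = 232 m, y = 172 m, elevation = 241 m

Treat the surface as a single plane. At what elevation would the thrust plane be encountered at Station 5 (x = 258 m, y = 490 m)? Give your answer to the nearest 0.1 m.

Two edge vectors: Station 2→Station 3 = (-267, -53, 43), Station 2→Station 4 = (-257, -293, 118).
Normal n = (Station 2→Station 3) × (Station 2→Station 4) = (6345, 20455, 64610).
So ∂z/∂x = −n_x/n_z = −0.09820 and ∂z/∂y = −n_y/n_z = −0.31659.
Intercept c from Station 2: 123 + 48.02 + 147.22 = 318.24.
At (258, 490): z = −25.3 − 155.1 + 318.24 = 137.8 m.

137.8 m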